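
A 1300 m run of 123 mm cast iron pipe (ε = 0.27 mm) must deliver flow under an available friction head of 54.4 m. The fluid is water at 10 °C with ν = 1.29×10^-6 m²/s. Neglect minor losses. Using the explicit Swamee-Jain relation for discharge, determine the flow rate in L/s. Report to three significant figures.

Q ≈ 23.9 L/s

Swamee-Jain (Type II): Q = -0.965·√(gD⁵h_f/L)·ln[ε/(3.7D) + √(3.17ν²L/(gD³h_f))]
√(gD⁵h_f/L) = √(9.81·0.123⁵·54.4/1300) = 0.003400
ε/(3.7D) = 5.93×10^-4; √(3.17ν²L/(gD³h_f)) = 8.31×10^-5
Q = -0.965·0.003400·ln(6.764×10^-4) = 0.02394 m³/s
Check: V = 2.02 m/s, Re = 1.92×10^5, f = 0.02506, h_f = 54.8 m ≈ 54.4 m ✓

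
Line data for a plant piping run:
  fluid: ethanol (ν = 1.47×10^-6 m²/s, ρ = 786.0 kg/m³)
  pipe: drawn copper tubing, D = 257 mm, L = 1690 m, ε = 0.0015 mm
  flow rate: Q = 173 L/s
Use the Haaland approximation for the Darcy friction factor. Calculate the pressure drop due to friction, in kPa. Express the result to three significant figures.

V = 4Q/(πD²) = 4·0.173/(π·0.257²) = 3.335 m/s
Re = VD/ν = 3.335·0.257/1.47×10^-6 = 5.83×10^5 → turbulent
ε/D = 0.0015/257 = 5.84×10^-6
Haaland: f = 0.01278
h_f = f(L/D)V²/(2g) = 0.01278·(1690/0.257)·3.335²/(2·9.81) = 47.65 m
Δp = ρg·h_f = 786.0·9.81·47.65 = 367.4 kPa

Δp ≈ 367 kPa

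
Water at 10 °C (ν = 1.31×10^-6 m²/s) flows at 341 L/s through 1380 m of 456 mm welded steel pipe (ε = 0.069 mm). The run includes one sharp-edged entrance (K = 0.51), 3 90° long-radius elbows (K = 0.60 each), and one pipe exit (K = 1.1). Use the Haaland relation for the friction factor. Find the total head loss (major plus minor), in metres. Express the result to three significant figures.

H_L ≈ 10.4 m

V = 4Q/(πD²) = 2.088 m/s; V²/2g = 0.2222 m
Re = 7.27×10^5, ε/D = 1.51×10^-4 → f = 0.01434 (Haaland)
Major: h_f = f(L/D)·V²/2g = 0.01434·3026·0.2222 = 9.644 m
Minor: ΣK = 3.41; h_m = ΣK·V²/2g = 0.7577 m
Total H_L = 9.644 + 0.7577 = 10.40 m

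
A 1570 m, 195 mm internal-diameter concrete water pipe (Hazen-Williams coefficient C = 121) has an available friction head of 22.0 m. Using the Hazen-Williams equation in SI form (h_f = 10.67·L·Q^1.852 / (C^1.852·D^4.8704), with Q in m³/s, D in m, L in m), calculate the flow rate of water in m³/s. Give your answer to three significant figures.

Rearranging: Q = [h_f·C^1.852·D^4.8704 / (10.67·L)]^(1/1.852)
Q = [22.0·121^1.852·0.195^4.8704 / (10.67·1570)]^0.540 = 0.04568 m³/s

Q ≈ 0.0457 m³/s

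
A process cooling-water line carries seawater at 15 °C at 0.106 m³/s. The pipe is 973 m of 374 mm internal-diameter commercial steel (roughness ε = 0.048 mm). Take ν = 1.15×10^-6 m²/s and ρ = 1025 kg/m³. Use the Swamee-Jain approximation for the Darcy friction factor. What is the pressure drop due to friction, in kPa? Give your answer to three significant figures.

Δp ≈ 19.4 kPa

V = 4Q/(πD²) = 4·0.106/(π·0.374²) = 0.9649 m/s
Re = VD/ν = 0.9649·0.374/1.15×10^-6 = 3.14×10^5 → turbulent
ε/D = 0.048/374 = 1.28×10^-4
Swamee-Jain: f = 0.01561
h_f = f(L/D)V²/(2g) = 0.01561·(973/0.374)·0.9649²/(2·9.81) = 1.927 m
Δp = ρg·h_f = 1025·9.81·1.927 = 19.38 kPa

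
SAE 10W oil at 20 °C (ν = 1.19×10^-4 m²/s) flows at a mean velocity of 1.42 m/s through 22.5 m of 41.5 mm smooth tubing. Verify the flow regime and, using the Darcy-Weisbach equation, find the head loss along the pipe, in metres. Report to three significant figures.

h_f ≈ 7.20 m

Re = VD/ν = 1.42·0.04150/1.19×10^-4 = 495 → laminar (Re < 2300)
f = 64/Re = 0.1292
h_f = f(L/D)V²/(2g) = 0.1292·(22.5/0.04150)·1.42²/(2·9.81) = 7.201 m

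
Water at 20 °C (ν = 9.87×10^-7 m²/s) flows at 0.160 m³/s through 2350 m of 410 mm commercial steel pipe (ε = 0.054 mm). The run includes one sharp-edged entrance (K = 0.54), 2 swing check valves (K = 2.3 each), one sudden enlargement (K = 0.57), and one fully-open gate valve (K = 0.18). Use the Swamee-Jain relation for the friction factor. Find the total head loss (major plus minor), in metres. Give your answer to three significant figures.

V = 4Q/(πD²) = 1.212 m/s; V²/2g = 0.07486 m
Re = 5.03×10^5, ε/D = 1.32×10^-4 → f = 0.01481 (Swamee-Jain)
Major: h_f = f(L/D)·V²/2g = 0.01481·5732·0.07486 = 6.356 m
Minor: ΣK = 5.89; h_m = ΣK·V²/2g = 0.4409 m
Total H_L = 6.356 + 0.4409 = 6.797 m

H_L ≈ 6.80 m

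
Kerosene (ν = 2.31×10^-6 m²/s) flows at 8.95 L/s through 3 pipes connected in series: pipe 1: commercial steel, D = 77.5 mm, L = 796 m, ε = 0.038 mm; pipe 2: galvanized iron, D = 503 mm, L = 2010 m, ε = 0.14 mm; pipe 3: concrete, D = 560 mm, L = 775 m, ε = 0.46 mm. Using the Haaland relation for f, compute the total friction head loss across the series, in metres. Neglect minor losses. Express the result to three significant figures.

Pipe 1: V = 1.897 m/s, Re = 6.37×10^4, ε/D = 4.90×10^-4, f = 0.02136, h_1 = f(L/D)V²/2g = 40.25 m
Pipe 2: V = 0.04504 m/s, Re = 9810, ε/D = 2.78×10^-4, f = 0.03137, h_2 = f(L/D)V²/2g = 0.01296 m
Pipe 3: V = 0.03634 m/s, Re = 8810, ε/D = 8.21×10^-4, f = 0.03297, h_3 = f(L/D)V²/2g = 0.003070 m
Series → Q common, losses add: H = Σh = 40.27 m

H ≈ 40.3 m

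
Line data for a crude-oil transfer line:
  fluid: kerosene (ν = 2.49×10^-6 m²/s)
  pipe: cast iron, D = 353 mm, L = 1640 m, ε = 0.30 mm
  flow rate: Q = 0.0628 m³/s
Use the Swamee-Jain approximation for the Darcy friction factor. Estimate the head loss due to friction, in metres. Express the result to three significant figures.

V = 4Q/(πD²) = 4·0.0628/(π·0.353²) = 0.6417 m/s
Re = VD/ν = 0.6417·0.353/2.49×10^-6 = 9.10×10^4 → turbulent
ε/D = 0.30/353 = 8.50×10^-4
Swamee-Jain: f = 0.02202
h_f = f(L/D)V²/(2g) = 0.02202·(1640/0.353)·0.6417²/(2·9.81) = 2.147 m

h_f ≈ 2.15 m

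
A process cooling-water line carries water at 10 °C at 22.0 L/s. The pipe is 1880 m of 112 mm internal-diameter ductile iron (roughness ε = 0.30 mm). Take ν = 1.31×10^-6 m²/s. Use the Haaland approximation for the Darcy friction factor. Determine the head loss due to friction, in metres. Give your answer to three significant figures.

V = 4Q/(πD²) = 4·0.0220/(π·0.112²) = 2.233 m/s
Re = VD/ν = 2.233·0.112/1.31×10^-6 = 1.91×10^5 → turbulent
ε/D = 0.30/112 = 0.00268
Haaland: f = 0.02608
h_f = f(L/D)V²/(2g) = 0.02608·(1880/0.112)·2.233²/(2·9.81) = 111.3 m

h_f ≈ 111 m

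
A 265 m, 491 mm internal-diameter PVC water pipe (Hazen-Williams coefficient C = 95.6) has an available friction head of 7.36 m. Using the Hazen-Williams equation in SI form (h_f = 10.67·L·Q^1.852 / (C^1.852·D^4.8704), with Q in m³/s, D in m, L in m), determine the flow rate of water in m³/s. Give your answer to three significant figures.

Rearranging: Q = [h_f·C^1.852·D^4.8704 / (10.67·L)]^(1/1.852)
Q = [7.36·95.6^1.852·0.491^4.8704 / (10.67·265)]^0.540 = 0.5923 m³/s

Q ≈ 0.592 m³/s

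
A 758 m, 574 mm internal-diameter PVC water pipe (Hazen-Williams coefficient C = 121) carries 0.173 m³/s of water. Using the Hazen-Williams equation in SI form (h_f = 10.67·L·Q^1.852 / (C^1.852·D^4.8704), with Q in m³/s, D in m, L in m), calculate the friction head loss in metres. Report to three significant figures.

h_f ≈ 0.651 m

h_f = 10.67·758·0.173^1.852 / (121^1.852·0.574^4.8704) = 0.6510 m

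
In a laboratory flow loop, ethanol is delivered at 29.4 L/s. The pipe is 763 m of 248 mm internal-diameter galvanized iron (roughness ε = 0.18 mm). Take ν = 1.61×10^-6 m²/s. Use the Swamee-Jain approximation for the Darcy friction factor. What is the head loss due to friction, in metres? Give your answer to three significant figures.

V = 4Q/(πD²) = 4·0.0294/(π·0.248²) = 0.6086 m/s
Re = VD/ν = 0.6086·0.248/1.61×10^-6 = 9.38×10^4 → turbulent
ε/D = 0.18/248 = 7.26×10^-4
Swamee-Jain: f = 0.02149
h_f = f(L/D)V²/(2g) = 0.02149·(763/0.248)·0.6086²/(2·9.81) = 1.248 m

h_f ≈ 1.25 m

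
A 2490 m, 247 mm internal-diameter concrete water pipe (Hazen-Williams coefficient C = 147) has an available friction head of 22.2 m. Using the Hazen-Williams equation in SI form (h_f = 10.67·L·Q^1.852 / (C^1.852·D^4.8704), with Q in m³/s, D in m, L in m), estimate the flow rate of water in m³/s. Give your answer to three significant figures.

Q ≈ 0.0810 m³/s

Rearranging: Q = [h_f·C^1.852·D^4.8704 / (10.67·L)]^(1/1.852)
Q = [22.2·147^1.852·0.247^4.8704 / (10.67·2490)]^0.540 = 0.08095 m³/s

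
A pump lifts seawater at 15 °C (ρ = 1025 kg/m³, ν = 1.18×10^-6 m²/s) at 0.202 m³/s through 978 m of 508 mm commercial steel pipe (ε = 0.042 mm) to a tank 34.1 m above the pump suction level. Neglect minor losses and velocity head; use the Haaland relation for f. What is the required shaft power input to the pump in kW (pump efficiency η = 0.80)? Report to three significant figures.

V = 4Q/(πD²) = 0.9966 m/s; Re = 4.29×10^5; ε/D = 8.27×10^-5; f = 0.01434
h_f = f(L/D)V²/2g = 1.398 m
Total head H = z + h_f = 34.1 + 1.398 = 35.50 m
P_hyd = ρgQH = 1025·9.81·0.202·35.50 = 72.10 kW
P_shaft = P_hyd/η = 72.10/0.80 = 90.13 kW

P_shaft ≈ 90.1 kW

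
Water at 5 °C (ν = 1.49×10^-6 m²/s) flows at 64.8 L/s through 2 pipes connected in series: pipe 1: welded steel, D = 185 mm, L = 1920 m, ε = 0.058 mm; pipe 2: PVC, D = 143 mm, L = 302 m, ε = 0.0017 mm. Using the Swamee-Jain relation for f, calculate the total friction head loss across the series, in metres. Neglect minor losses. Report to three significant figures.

Pipe 1: V = 2.411 m/s, Re = 2.99×10^5, ε/D = 3.14×10^-4, f = 0.01716, h_1 = f(L/D)V²/2g = 52.75 m
Pipe 2: V = 4.035 m/s, Re = 3.87×10^5, ε/D = 1.19×10^-5, f = 0.01387, h_2 = f(L/D)V²/2g = 24.31 m
Series → Q common, losses add: H = Σh = 77.06 m

H ≈ 77.1 m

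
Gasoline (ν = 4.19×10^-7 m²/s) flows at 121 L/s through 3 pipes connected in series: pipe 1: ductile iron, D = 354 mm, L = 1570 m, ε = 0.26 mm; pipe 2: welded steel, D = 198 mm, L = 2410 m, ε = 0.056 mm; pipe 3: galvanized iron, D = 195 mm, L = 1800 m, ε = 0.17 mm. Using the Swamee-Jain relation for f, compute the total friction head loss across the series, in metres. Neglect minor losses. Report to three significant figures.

H ≈ 301 m

Pipe 1: V = 1.229 m/s, Re = 1.04×10^6, ε/D = 7.34×10^-4, f = 0.01870, h_1 = f(L/D)V²/2g = 6.389 m
Pipe 2: V = 3.930 m/s, Re = 1.86×10^6, ε/D = 2.83×10^-4, f = 0.01526, h_2 = f(L/D)V²/2g = 146.2 m
Pipe 3: V = 4.052 m/s, Re = 1.89×10^6, ε/D = 8.72×10^-4, f = 0.01924, h_3 = f(L/D)V²/2g = 148.6 m
Series → Q common, losses add: H = Σh = 301.1 m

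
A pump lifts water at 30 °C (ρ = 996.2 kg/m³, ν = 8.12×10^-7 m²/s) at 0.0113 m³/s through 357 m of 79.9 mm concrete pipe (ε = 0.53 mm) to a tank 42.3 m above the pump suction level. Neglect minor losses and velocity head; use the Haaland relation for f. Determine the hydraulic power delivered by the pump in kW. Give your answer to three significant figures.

P_hyd ≈ 8.95 kW

V = 4Q/(πD²) = 2.254 m/s; Re = 2.22×10^5; ε/D = 0.00663; f = 0.03354
h_f = f(L/D)V²/2g = 38.79 m
Total head H = z + h_f = 42.3 + 38.79 = 81.09 m
P_hyd = ρgQH = 996.2·9.81·0.0113·81.09 = 8.955 kW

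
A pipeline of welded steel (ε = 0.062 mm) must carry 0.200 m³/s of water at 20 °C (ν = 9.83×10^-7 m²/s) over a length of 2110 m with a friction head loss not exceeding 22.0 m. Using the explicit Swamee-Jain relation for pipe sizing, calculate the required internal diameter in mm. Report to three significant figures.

Swamee-Jain (Type III): D = 0.66·[ε^1.25·(LQ²/(gh_f))^4.75 + ν·Q^9.4·(L/(gh_f))^5.2]^0.04
LQ²/(gh_f) = 0.3911; L/(gh_f) = 9.777
Term 1 = ε^1.25·(…)^4.75 = 6.36×10^-8; Term 2 = ν·Q^9.4·(…)^5.2 = 3.73×10^-8
D = 0.66·(6.36×10^-8 + 3.73×10^-8)^0.04 = 0.3465 m = 346 mm
Check: V = 2.12 m/s, Re = 7.48×10^5, f = 0.01482, h_f = 20.7 m ≈ 22.0 m ✓

D ≈ 346 mm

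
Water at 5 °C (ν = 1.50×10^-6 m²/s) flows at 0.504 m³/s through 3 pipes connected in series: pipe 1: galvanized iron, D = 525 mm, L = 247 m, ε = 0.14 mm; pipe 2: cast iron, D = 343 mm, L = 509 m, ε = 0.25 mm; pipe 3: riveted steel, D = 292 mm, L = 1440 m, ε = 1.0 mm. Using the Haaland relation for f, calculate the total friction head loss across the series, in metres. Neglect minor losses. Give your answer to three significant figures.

H ≈ 432 m

Pipe 1: V = 2.328 m/s, Re = 8.15×10^5, ε/D = 2.67×10^-4, f = 0.01543, h_1 = f(L/D)V²/2g = 2.006 m
Pipe 2: V = 5.454 m/s, Re = 1.25×10^6, ε/D = 7.29×10^-4, f = 0.01851, h_2 = f(L/D)V²/2g = 41.66 m
Pipe 3: V = 7.526 m/s, Re = 1.47×10^6, ε/D = 0.00342, f = 0.02730, h_3 = f(L/D)V²/2g = 388.6 m
Series → Q common, losses add: H = Σh = 432.3 m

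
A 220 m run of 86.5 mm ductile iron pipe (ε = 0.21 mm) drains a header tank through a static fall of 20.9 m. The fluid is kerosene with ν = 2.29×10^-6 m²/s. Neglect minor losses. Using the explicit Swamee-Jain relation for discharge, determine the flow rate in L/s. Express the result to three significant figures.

Swamee-Jain (Type II): Q = -0.965·√(gD⁵h_f/L)·ln[ε/(3.7D) + √(3.17ν²L/(gD³h_f))]
√(gD⁵h_f/L) = √(9.81·0.0865⁵·20.9/220) = 0.002124
ε/(3.7D) = 6.56×10^-4; √(3.17ν²L/(gD³h_f)) = 1.66×10^-4
Q = -0.965·0.002124·ln(8.222×10^-4) = 0.01456 m³/s
Check: V = 2.48 m/s, Re = 9.36×10^4, f = 0.02650, h_f = 21.1 m ≈ 20.9 m ✓

Q ≈ 14.6 L/s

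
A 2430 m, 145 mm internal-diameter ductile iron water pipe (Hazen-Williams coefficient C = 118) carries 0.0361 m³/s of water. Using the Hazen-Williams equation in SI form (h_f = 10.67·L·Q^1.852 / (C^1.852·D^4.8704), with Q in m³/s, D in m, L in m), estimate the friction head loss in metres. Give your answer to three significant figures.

h_f ≈ 97.6 m

h_f = 10.67·2430·0.0361^1.852 / (118^1.852·0.145^4.8704) = 97.64 m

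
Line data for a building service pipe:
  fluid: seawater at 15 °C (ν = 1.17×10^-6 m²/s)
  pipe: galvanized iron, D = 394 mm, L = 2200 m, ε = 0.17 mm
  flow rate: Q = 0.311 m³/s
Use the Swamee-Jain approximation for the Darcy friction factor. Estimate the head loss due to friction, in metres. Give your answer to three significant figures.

h_f ≈ 31.3 m

V = 4Q/(πD²) = 4·0.311/(π·0.394²) = 2.551 m/s
Re = VD/ν = 2.551·0.394/1.17×10^-6 = 8.59×10^5 → turbulent
ε/D = 0.17/394 = 4.31×10^-4
Swamee-Jain: f = 0.01691
h_f = f(L/D)V²/(2g) = 0.01691·(2200/0.394)·2.551²/(2·9.81) = 31.31 m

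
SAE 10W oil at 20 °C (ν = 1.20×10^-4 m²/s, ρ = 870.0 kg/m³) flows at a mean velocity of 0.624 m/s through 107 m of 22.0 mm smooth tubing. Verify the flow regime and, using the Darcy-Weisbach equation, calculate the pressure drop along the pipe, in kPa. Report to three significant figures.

Re = VD/ν = 0.624·0.02200/1.20×10^-4 = 114 → laminar (Re < 2300)
f = 64/Re = 0.5594
h_f = f(L/D)V²/(2g) = 0.5594·(107/0.02200)·0.624²/(2·9.81) = 54.00 m
Δp = ρg·h_f = 870.0·9.81·54.00 = 460.9 kPa

Δp ≈ 461 kPa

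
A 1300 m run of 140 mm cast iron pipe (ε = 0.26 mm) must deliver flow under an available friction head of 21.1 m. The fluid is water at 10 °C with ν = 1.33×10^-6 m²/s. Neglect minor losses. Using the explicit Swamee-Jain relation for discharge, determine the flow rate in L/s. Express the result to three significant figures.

Q ≈ 20.9 L/s

Swamee-Jain (Type II): Q = -0.965·√(gD⁵h_f/L)·ln[ε/(3.7D) + √(3.17ν²L/(gD³h_f))]
√(gD⁵h_f/L) = √(9.81·0.140⁵·21.1/1300) = 0.002926
ε/(3.7D) = 5.02×10^-4; √(3.17ν²L/(gD³h_f)) = 1.13×10^-4
Q = -0.965·0.002926·ln(6.152×10^-4) = 0.02088 m³/s
Check: V = 1.36 m/s, Re = 1.43×10^5, f = 0.02444, h_f = 21.3 m ≈ 21.1 m ✓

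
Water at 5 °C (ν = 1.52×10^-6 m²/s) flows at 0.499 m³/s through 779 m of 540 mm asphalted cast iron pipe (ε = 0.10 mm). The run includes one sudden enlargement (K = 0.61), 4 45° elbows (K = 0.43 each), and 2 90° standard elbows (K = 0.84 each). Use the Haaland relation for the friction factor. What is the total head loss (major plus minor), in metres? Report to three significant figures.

H_L ≈ 6.09 m

V = 4Q/(πD²) = 2.179 m/s; V²/2g = 0.2420 m
Re = 7.74×10^5, ε/D = 1.85×10^-4 → f = 0.01466 (Haaland)
Major: h_f = f(L/D)·V²/2g = 0.01466·1443·0.2420 = 5.115 m
Minor: ΣK = 4.01; h_m = ΣK·V²/2g = 0.9703 m
Total H_L = 5.115 + 0.9703 = 6.086 m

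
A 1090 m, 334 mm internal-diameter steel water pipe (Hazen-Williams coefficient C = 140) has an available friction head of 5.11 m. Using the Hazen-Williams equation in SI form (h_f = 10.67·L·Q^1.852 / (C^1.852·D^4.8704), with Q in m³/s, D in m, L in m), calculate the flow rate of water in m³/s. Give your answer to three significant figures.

Q ≈ 0.120 m³/s

Rearranging: Q = [h_f·C^1.852·D^4.8704 / (10.67·L)]^(1/1.852)
Q = [5.11·140^1.852·0.334^4.8704 / (10.67·1090)]^0.540 = 0.1205 m³/s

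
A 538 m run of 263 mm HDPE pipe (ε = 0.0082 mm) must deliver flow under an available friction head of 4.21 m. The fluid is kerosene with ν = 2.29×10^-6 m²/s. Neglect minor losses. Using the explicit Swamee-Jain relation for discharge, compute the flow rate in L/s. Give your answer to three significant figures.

Q ≈ 85.8 L/s

Swamee-Jain (Type II): Q = -0.965·√(gD⁵h_f/L)·ln[ε/(3.7D) + √(3.17ν²L/(gD³h_f))]
√(gD⁵h_f/L) = √(9.81·0.263⁵·4.21/538) = 0.009828
ε/(3.7D) = 8.43×10^-6; √(3.17ν²L/(gD³h_f)) = 1.09×10^-4
Q = -0.965·0.009828·ln(1.175×10^-4) = 0.08582 m³/s
Check: V = 1.58 m/s, Re = 1.81×10^5, f = 0.01610, h_f = 4.19 m ≈ 4.21 m ✓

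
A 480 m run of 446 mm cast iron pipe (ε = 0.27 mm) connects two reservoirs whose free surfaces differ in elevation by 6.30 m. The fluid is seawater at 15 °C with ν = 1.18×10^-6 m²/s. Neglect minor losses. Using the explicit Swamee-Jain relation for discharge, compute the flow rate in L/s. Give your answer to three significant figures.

Q ≈ 396 L/s

Swamee-Jain (Type II): Q = -0.965·√(gD⁵h_f/L)·ln[ε/(3.7D) + √(3.17ν²L/(gD³h_f))]
√(gD⁵h_f/L) = √(9.81·0.446⁵·6.30/480) = 0.04767
ε/(3.7D) = 1.64×10^-4; √(3.17ν²L/(gD³h_f)) = 1.97×10^-5
Q = -0.965·0.04767·ln(1.833×10^-4) = 0.3958 m³/s
Check: V = 2.53 m/s, Re = 9.58×10^5, f = 0.01800, h_f = 6.34 m ≈ 6.30 m ✓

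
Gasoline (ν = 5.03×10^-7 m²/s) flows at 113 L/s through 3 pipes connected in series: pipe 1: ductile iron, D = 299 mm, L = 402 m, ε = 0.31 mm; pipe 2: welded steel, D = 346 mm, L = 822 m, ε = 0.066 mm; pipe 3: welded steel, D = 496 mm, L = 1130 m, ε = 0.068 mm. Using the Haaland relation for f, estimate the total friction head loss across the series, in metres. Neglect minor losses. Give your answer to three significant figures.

H ≈ 6.71 m

Pipe 1: V = 1.609 m/s, Re = 9.57×10^5, ε/D = 0.00104, f = 0.02012, h_1 = f(L/D)V²/2g = 3.571 m
Pipe 2: V = 1.202 m/s, Re = 8.27×10^5, ε/D = 1.91×10^-4, f = 0.01465, h_2 = f(L/D)V²/2g = 2.563 m
Pipe 3: V = 0.5848 m/s, Re = 5.77×10^5, ε/D = 1.37×10^-4, f = 0.01446, h_3 = f(L/D)V²/2g = 0.5744 m
Series → Q common, losses add: H = Σh = 6.708 m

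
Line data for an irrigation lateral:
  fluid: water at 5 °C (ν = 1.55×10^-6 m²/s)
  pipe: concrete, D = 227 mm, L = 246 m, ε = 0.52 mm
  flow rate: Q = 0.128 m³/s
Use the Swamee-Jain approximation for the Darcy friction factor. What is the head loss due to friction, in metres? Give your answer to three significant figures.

V = 4Q/(πD²) = 4·0.128/(π·0.227²) = 3.163 m/s
Re = VD/ν = 3.163·0.227/1.55×10^-6 = 4.63×10^5 → turbulent
ε/D = 0.52/227 = 0.00229
Swamee-Jain: f = 0.02476
h_f = f(L/D)V²/(2g) = 0.02476·(246/0.227)·3.163²/(2·9.81) = 13.68 m

h_f ≈ 13.7 m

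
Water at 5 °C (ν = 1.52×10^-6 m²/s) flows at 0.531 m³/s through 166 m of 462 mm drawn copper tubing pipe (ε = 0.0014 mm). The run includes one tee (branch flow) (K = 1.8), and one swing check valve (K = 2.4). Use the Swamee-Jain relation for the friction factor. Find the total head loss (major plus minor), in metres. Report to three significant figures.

V = 4Q/(πD²) = 3.168 m/s; V²/2g = 0.5114 m
Re = 9.63×10^5, ε/D = 3.03×10^-6 → f = 0.01176 (Swamee-Jain)
Major: h_f = f(L/D)·V²/2g = 0.01176·359.3·0.5114 = 2.160 m
Minor: ΣK = 4.20; h_m = ΣK·V²/2g = 2.148 m
Total H_L = 2.160 + 2.148 = 4.308 m

H_L ≈ 4.31 m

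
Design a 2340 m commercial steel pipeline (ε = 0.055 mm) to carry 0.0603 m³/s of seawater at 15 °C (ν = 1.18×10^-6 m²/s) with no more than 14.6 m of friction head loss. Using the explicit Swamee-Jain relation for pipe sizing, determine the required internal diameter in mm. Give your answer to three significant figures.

Swamee-Jain (Type III): D = 0.66·[ε^1.25·(LQ²/(gh_f))^4.75 + ν·Q^9.4·(L/(gh_f))^5.2]^0.04
LQ²/(gh_f) = 0.05941; L/(gh_f) = 16.34
Term 1 = ε^1.25·(…)^4.75 = 7.10×10^-12; Term 2 = ν·Q^9.4·(…)^5.2 = 8.23×10^-12
D = 0.66·(7.10×10^-12 + 8.23×10^-12)^0.04 = 0.2438 m = 244 mm
Check: V = 1.29 m/s, Re = 2.67×10^5, f = 0.01672, h_f = 13.7 m ≈ 14.6 m ✓

D ≈ 244 mm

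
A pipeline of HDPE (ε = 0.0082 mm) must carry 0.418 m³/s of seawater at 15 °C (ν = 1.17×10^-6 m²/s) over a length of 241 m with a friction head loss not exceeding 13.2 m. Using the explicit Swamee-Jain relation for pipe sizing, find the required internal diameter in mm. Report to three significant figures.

Swamee-Jain (Type III): D = 0.66·[ε^1.25·(LQ²/(gh_f))^4.75 + ν·Q^9.4·(L/(gh_f))^5.2]^0.04
LQ²/(gh_f) = 0.3252; L/(gh_f) = 1.861
Term 1 = ε^1.25·(…)^4.75 = 2.11×10^-9; Term 2 = ν·Q^9.4·(…)^5.2 = 8.13×10^-9
D = 0.66·(2.11×10^-9 + 8.13×10^-9)^0.04 = 0.3162 m = 316 mm
Check: V = 5.32 m/s, Re = 1.44×10^6, f = 0.01167, h_f = 12.8 m ≈ 13.2 m ✓

D ≈ 316 mm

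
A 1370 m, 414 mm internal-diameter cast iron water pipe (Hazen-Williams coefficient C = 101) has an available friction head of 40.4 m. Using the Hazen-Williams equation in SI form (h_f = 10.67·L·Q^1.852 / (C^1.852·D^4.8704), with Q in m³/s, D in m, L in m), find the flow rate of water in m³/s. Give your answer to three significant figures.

Q ≈ 0.413 m³/s

Rearranging: Q = [h_f·C^1.852·D^4.8704 / (10.67·L)]^(1/1.852)
Q = [40.4·101^1.852·0.414^4.8704 / (10.67·1370)]^0.540 = 0.4127 m³/s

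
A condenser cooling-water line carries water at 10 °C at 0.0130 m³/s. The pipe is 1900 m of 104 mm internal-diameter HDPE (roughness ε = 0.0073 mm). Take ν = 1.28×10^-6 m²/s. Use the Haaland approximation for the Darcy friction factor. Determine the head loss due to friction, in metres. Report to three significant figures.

V = 4Q/(πD²) = 4·0.0130/(π·0.104²) = 1.530 m/s
Re = VD/ν = 1.530·0.104/1.28×10^-6 = 1.24×10^5 → turbulent
ε/D = 0.0073/104 = 7.02×10^-5
Haaland: f = 0.01739
h_f = f(L/D)V²/(2g) = 0.01739·(1900/0.104)·1.530²/(2·9.81) = 37.92 m

h_f ≈ 37.9 m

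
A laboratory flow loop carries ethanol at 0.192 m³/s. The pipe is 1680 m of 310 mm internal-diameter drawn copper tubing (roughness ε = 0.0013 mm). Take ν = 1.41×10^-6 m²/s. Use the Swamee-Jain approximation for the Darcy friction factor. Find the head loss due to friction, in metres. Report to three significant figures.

V = 4Q/(πD²) = 4·0.192/(π·0.310²) = 2.544 m/s
Re = VD/ν = 2.544·0.310/1.41×10^-6 = 5.59×10^5 → turbulent
ε/D = 0.0013/310 = 4.19×10^-6
Swamee-Jain: f = 0.01291
h_f = f(L/D)V²/(2g) = 0.01291·(1680/0.310)·2.544²/(2·9.81) = 23.07 m

h_f ≈ 23.1 m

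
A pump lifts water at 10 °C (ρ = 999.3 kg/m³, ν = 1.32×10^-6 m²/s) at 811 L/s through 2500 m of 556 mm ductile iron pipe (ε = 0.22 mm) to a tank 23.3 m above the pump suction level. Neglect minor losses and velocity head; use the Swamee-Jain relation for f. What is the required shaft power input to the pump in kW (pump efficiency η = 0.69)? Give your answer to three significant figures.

V = 4Q/(πD²) = 3.340 m/s; Re = 1.41×10^6; ε/D = 3.96×10^-4; f = 0.01637
h_f = f(L/D)V²/2g = 41.87 m
Total head H = z + h_f = 23.3 + 41.87 = 65.17 m
P_hyd = ρgQH = 999.3·9.81·0.811·65.17 = 518.1 kW
P_shaft = P_hyd/η = 518.1/0.69 = 750.9 kW

P_shaft ≈ 751 kW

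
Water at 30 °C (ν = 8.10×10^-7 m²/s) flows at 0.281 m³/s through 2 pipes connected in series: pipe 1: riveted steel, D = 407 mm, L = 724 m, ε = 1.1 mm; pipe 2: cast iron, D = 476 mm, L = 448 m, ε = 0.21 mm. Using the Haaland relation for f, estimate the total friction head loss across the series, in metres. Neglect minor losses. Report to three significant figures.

H ≈ 12.8 m

Pipe 1: V = 2.160 m/s, Re = 1.09×10^6, ε/D = 0.00270, f = 0.02559, h_1 = f(L/D)V²/2g = 10.82 m
Pipe 2: V = 1.579 m/s, Re = 9.28×10^5, ε/D = 4.41×10^-4, f = 0.01679, h_2 = f(L/D)V²/2g = 2.008 m
Series → Q common, losses add: H = Σh = 12.83 m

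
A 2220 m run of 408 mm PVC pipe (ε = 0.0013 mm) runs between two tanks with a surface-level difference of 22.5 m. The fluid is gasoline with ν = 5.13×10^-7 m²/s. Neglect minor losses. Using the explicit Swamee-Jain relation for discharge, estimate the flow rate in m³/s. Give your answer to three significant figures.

Q ≈ 0.367 m³/s

Swamee-Jain (Type II): Q = -0.965·√(gD⁵h_f/L)·ln[ε/(3.7D) + √(3.17ν²L/(gD³h_f))]
√(gD⁵h_f/L) = √(9.81·0.408⁵·22.5/2220) = 0.03353
ε/(3.7D) = 8.61×10^-7; √(3.17ν²L/(gD³h_f)) = 1.11×10^-5
Q = -0.965·0.03353·ln(1.198×10^-5) = 0.3667 m³/s
Check: V = 2.80 m/s, Re = 2.23×10^6, f = 0.01032, h_f = 22.5 m ≈ 22.5 m ✓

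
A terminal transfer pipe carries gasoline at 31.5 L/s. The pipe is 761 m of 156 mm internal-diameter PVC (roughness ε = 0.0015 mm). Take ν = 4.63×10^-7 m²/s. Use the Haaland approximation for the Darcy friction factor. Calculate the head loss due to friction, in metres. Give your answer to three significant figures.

V = 4Q/(πD²) = 4·0.0315/(π·0.156²) = 1.648 m/s
Re = VD/ν = 1.648·0.156/4.63×10^-7 = 5.55×10^5 → turbulent
ε/D = 0.0015/156 = 9.62×10^-6
Haaland: f = 0.01294
h_f = f(L/D)V²/(2g) = 0.01294·(761/0.156)·1.648²/(2·9.81) = 8.737 m

h_f ≈ 8.74 m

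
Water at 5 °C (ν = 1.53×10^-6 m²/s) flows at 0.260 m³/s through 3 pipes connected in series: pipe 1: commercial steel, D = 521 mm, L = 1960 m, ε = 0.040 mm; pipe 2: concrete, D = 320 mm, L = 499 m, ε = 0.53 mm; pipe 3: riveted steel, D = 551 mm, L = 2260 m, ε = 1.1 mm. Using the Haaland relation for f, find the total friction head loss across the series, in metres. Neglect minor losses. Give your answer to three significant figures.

Pipe 1: V = 1.220 m/s, Re = 4.15×10^5, ε/D = 7.68×10^-5, f = 0.01434, h_1 = f(L/D)V²/2g = 4.090 m
Pipe 2: V = 3.233 m/s, Re = 6.76×10^5, ε/D = 0.00166, f = 0.02261, h_2 = f(L/D)V²/2g = 18.78 m
Pipe 3: V = 1.090 m/s, Re = 3.93×10^5, ε/D = 0.00200, f = 0.02387, h_3 = f(L/D)V²/2g = 5.932 m
Series → Q common, losses add: H = Σh = 28.80 m

H ≈ 28.8 m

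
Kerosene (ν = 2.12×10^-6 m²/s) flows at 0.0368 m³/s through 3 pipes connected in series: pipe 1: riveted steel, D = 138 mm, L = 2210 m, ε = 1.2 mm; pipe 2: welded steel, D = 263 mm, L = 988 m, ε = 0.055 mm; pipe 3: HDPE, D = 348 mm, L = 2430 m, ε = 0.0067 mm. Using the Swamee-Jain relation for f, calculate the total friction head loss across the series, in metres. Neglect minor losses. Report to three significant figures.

Pipe 1: V = 2.460 m/s, Re = 1.60×10^5, ε/D = 0.00870, f = 0.03677, h_1 = f(L/D)V²/2g = 181.7 m
Pipe 2: V = 0.6774 m/s, Re = 8.40×10^4, ε/D = 2.09×10^-4, f = 0.01961, h_2 = f(L/D)V²/2g = 1.723 m
Pipe 3: V = 0.3869 m/s, Re = 6.35×10^4, ε/D = 1.93×10^-5, f = 0.01978, h_3 = f(L/D)V²/2g = 1.054 m
Series → Q common, losses add: H = Σh = 184.5 m

H ≈ 184 m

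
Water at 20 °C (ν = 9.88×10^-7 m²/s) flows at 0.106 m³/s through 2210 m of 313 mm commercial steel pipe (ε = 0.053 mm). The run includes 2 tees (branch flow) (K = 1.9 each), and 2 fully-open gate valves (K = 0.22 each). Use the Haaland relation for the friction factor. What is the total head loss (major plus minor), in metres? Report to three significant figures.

V = 4Q/(πD²) = 1.378 m/s; V²/2g = 0.09673 m
Re = 4.36×10^5, ε/D = 1.69×10^-4 → f = 0.01519 (Haaland)
Major: h_f = f(L/D)·V²/2g = 0.01519·7061·0.09673 = 10.37 m
Minor: ΣK = 4.24; h_m = ΣK·V²/2g = 0.4101 m
Total H_L = 10.37 + 0.4101 = 10.78 m

H_L ≈ 10.8 m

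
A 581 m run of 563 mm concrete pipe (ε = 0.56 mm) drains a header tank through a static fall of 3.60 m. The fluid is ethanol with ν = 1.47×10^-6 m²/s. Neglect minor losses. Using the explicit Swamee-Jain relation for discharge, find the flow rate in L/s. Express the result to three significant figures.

Swamee-Jain (Type II): Q = -0.965·√(gD⁵h_f/L)·ln[ε/(3.7D) + √(3.17ν²L/(gD³h_f))]
√(gD⁵h_f/L) = √(9.81·0.563⁵·3.60/581) = 0.05864
ε/(3.7D) = 2.69×10^-4; √(3.17ν²L/(gD³h_f)) = 2.51×10^-5
Q = -0.965·0.05864·ln(2.940×10^-4) = 0.4601 m³/s
Check: V = 1.85 m/s, Re = 7.08×10^5, f = 0.02014, h_f = 3.62 m ≈ 3.60 m ✓

Q ≈ 460 L/s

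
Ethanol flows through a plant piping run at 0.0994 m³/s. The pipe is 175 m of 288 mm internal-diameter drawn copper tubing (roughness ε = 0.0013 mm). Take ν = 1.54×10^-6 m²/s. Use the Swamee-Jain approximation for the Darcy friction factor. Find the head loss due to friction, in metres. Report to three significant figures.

V = 4Q/(πD²) = 4·0.0994/(π·0.288²) = 1.526 m/s
Re = VD/ν = 1.526·0.288/1.54×10^-6 = 2.85×10^5 → turbulent
ε/D = 0.0013/288 = 4.51×10^-6
Swamee-Jain: f = 0.01456
h_f = f(L/D)V²/(2g) = 0.01456·(175/0.288)·1.526²/(2·9.81) = 1.050 m

h_f ≈ 1.05 m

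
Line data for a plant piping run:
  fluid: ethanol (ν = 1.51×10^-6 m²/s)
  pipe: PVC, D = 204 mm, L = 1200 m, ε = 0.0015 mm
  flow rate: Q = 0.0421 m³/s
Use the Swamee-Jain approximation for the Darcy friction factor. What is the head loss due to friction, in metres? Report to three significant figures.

h_f ≈ 7.97 m

V = 4Q/(πD²) = 4·0.0421/(π·0.204²) = 1.288 m/s
Re = VD/ν = 1.288·0.204/1.51×10^-6 = 1.74×10^5 → turbulent
ε/D = 0.0015/204 = 7.35×10^-6
Swamee-Jain: f = 0.01602
h_f = f(L/D)V²/(2g) = 0.01602·(1200/0.204)·1.288²/(2·9.81) = 7.971 m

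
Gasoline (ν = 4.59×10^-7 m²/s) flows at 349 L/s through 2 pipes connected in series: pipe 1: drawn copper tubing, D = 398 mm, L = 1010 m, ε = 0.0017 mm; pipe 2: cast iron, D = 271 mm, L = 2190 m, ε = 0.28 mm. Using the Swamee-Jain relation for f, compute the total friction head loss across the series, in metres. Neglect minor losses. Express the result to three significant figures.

Pipe 1: V = 2.805 m/s, Re = 2.43×10^6, ε/D = 4.27×10^-6, f = 0.01024, h_1 = f(L/D)V²/2g = 10.42 m
Pipe 2: V = 6.051 m/s, Re = 3.57×10^6, ε/D = 0.00103, f = 0.01992, h_2 = f(L/D)V²/2g = 300.3 m
Series → Q common, losses add: H = Σh = 310.8 m

H ≈ 311 m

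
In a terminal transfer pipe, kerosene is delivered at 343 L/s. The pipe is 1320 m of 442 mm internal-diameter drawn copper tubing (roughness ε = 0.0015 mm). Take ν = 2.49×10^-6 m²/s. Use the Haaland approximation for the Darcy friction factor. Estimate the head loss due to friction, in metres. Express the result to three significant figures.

h_f ≈ 10.4 m

V = 4Q/(πD²) = 4·0.343/(π·0.442²) = 2.235 m/s
Re = VD/ν = 2.235·0.442/2.49×10^-6 = 3.97×10^5 → turbulent
ε/D = 0.0015/442 = 3.39×10^-6
Haaland: f = 0.01365
h_f = f(L/D)V²/(2g) = 0.01365·(1320/0.442)·2.235²/(2·9.81) = 10.38 m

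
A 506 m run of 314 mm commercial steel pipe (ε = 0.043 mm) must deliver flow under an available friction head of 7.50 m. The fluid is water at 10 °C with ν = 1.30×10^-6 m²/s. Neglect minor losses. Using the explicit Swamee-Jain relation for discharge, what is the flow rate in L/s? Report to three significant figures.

Q ≈ 194 L/s

Swamee-Jain (Type II): Q = -0.965·√(gD⁵h_f/L)·ln[ε/(3.7D) + √(3.17ν²L/(gD³h_f))]
√(gD⁵h_f/L) = √(9.81·0.314⁵·7.50/506) = 0.02107
ε/(3.7D) = 3.70×10^-5; √(3.17ν²L/(gD³h_f)) = 3.45×10^-5
Q = -0.965·0.02107·ln(7.151×10^-5) = 0.1941 m³/s
Check: V = 2.51 m/s, Re = 6.05×10^5, f = 0.01461, h_f = 7.53 m ≈ 7.50 m ✓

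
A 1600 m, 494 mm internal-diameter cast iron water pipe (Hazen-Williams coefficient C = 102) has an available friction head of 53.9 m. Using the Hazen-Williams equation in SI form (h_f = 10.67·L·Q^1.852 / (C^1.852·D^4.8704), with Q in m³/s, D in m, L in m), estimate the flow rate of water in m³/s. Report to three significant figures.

Rearranging: Q = [h_f·C^1.852·D^4.8704 / (10.67·L)]^(1/1.852)
Q = [53.9·102^1.852·0.494^4.8704 / (10.67·1600)]^0.540 = 0.7127 m³/s

Q ≈ 0.713 m³/s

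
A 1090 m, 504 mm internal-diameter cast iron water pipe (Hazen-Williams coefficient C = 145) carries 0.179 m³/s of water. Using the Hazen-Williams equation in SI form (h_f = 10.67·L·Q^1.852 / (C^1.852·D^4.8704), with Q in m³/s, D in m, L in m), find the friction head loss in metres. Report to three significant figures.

h_f = 10.67·1090·0.179^1.852 / (145^1.852·0.504^4.8704) = 1.344 m

h_f ≈ 1.34 m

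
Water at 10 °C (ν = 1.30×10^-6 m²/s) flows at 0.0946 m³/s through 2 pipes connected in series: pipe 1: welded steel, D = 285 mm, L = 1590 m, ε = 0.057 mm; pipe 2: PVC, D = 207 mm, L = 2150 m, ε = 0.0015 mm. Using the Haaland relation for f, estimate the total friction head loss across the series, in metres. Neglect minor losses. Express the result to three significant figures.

Pipe 1: V = 1.483 m/s, Re = 3.25×10^5, ε/D = 2.00×10^-4, f = 0.01592, h_1 = f(L/D)V²/2g = 9.956 m
Pipe 2: V = 2.811 m/s, Re = 4.48×10^5, ε/D = 7.25×10^-6, f = 0.01340, h_2 = f(L/D)V²/2g = 56.05 m
Series → Q common, losses add: H = Σh = 66.01 m

H ≈ 66.0 m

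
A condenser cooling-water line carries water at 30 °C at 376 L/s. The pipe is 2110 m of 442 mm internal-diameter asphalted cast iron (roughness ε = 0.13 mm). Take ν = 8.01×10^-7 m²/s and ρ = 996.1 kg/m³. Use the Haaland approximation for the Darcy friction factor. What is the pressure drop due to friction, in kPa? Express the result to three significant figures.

V = 4Q/(πD²) = 4·0.376/(π·0.442²) = 2.450 m/s
Re = VD/ν = 2.450·0.442/8.01×10^-7 = 1.35×10^6 → turbulent
ε/D = 0.13/442 = 2.94×10^-4
Haaland: f = 0.01539
h_f = f(L/D)V²/(2g) = 0.01539·(2110/0.442)·2.450²/(2·9.81) = 22.49 m
Δp = ρg·h_f = 996.1·9.81·22.49 = 219.7 kPa

Δp ≈ 220 kPa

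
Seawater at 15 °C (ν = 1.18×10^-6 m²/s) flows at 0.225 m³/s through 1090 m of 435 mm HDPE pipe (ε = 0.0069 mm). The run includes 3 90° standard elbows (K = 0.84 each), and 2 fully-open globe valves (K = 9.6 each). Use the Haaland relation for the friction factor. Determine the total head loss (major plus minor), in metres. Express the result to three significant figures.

V = 4Q/(πD²) = 1.514 m/s; V²/2g = 0.1168 m
Re = 5.58×10^5, ε/D = 1.59×10^-5 → f = 0.01301 (Haaland)
Major: h_f = f(L/D)·V²/2g = 0.01301·2506·0.1168 = 3.808 m
Minor: ΣK = 21.7; h_m = ΣK·V²/2g = 2.537 m
Total H_L = 3.808 + 2.537 = 6.346 m

H_L ≈ 6.35 m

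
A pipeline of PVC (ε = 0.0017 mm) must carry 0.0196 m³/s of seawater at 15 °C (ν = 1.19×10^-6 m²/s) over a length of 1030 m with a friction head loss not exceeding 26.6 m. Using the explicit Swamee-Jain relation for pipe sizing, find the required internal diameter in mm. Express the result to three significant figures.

D ≈ 116 mm

Swamee-Jain (Type III): D = 0.66·[ε^1.25·(LQ²/(gh_f))^4.75 + ν·Q^9.4·(L/(gh_f))^5.2]^0.04
LQ²/(gh_f) = 0.001516; L/(gh_f) = 3.947
Term 1 = ε^1.25·(…)^4.75 = 2.49×10^-21; Term 2 = ν·Q^9.4·(…)^5.2 = 1.33×10^-19
D = 0.66·(2.49×10^-21 + 1.33×10^-19)^0.04 = 0.1161 m = 116 mm
Check: V = 1.85 m/s, Re = 1.81×10^5, f = 0.01597, h_f = 24.8 m ≈ 26.6 m ✓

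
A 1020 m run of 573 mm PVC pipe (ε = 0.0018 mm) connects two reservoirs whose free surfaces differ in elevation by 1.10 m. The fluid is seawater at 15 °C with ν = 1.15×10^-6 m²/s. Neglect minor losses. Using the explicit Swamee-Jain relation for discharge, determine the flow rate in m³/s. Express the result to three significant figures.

Q ≈ 0.246 m³/s

Swamee-Jain (Type II): Q = -0.965·√(gD⁵h_f/L)·ln[ε/(3.7D) + √(3.17ν²L/(gD³h_f))]
√(gD⁵h_f/L) = √(9.81·0.573⁵·1.10/1020) = 0.02556
ε/(3.7D) = 8.49×10^-7; √(3.17ν²L/(gD³h_f)) = 4.59×10^-5
Q = -0.965·0.02556·ln(4.674×10^-5) = 0.2460 m³/s
Check: V = 0.954 m/s, Re = 4.75×10^5, f = 0.01326, h_f = 1.09 m ≈ 1.10 m ✓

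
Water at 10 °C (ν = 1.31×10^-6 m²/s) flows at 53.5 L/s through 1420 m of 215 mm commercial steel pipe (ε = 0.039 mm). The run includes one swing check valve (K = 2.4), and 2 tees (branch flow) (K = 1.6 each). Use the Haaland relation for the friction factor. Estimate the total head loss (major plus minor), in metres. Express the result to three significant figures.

V = 4Q/(πD²) = 1.474 m/s; V²/2g = 0.1107 m
Re = 2.42×10^5, ε/D = 1.81×10^-4 → f = 0.01633 (Haaland)
Major: h_f = f(L/D)·V²/2g = 0.01633·6605·0.1107 = 11.94 m
Minor: ΣK = 5.60; h_m = ΣK·V²/2g = 0.6198 m
Total H_L = 11.94 + 0.6198 = 12.56 m

H_L ≈ 12.6 m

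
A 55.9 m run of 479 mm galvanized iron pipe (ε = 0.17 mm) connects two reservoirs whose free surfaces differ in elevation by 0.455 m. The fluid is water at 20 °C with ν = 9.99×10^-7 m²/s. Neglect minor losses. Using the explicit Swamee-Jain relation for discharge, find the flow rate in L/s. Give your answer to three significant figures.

Swamee-Jain (Type II): Q = -0.965·√(gD⁵h_f/L)·ln[ε/(3.7D) + √(3.17ν²L/(gD³h_f))]
√(gD⁵h_f/L) = √(9.81·0.479⁵·0.455/55.9) = 0.04487
ε/(3.7D) = 9.59×10^-5; √(3.17ν²L/(gD³h_f)) = 1.90×10^-5
Q = -0.965·0.04487·ln(1.149×10^-4) = 0.3928 m³/s
Check: V = 2.18 m/s, Re = 1.05×10^6, f = 0.01620, h_f = 0.458 m ≈ 0.455 m ✓

Q ≈ 393 L/s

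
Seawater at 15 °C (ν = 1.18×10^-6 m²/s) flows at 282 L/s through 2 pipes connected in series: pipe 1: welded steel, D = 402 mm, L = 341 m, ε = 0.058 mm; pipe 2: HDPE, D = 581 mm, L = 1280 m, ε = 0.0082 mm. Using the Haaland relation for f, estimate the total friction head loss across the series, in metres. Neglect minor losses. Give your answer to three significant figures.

H ≈ 4.70 m

Pipe 1: V = 2.222 m/s, Re = 7.57×10^5, ε/D = 1.44×10^-4, f = 0.01421, h_1 = f(L/D)V²/2g = 3.033 m
Pipe 2: V = 1.064 m/s, Re = 5.24×10^5, ε/D = 1.41×10^-5, f = 0.01312, h_2 = f(L/D)V²/2g = 1.667 m
Series → Q common, losses add: H = Σh = 4.701 m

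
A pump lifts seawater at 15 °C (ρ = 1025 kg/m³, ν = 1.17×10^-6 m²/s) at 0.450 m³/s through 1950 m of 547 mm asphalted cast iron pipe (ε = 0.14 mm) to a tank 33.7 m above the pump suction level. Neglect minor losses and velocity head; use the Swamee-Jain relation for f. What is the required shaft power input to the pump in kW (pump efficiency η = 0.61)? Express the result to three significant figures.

V = 4Q/(πD²) = 1.915 m/s; Re = 8.95×10^5; ε/D = 2.56×10^-4; f = 0.01543
h_f = f(L/D)V²/2g = 10.28 m
Total head H = z + h_f = 33.7 + 10.28 = 43.98 m
P_hyd = ρgQH = 1025·9.81·0.450·43.98 = 199.0 kW
P_shaft = P_hyd/η = 199.0/0.61 = 326.2 kW

P_shaft ≈ 326 kW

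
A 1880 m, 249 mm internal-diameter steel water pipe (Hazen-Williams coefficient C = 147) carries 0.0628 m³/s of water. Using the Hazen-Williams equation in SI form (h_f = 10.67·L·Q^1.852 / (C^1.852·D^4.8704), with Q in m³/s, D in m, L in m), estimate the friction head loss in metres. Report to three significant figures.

h_f = 10.67·1880·0.0628^1.852 / (147^1.852·0.249^4.8704) = 10.07 m

h_f ≈ 10.1 m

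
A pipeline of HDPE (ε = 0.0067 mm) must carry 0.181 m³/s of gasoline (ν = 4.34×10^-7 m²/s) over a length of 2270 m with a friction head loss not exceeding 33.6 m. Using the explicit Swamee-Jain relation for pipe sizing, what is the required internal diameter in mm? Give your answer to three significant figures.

D ≈ 291 mm

Swamee-Jain (Type III): D = 0.66·[ε^1.25·(LQ²/(gh_f))^4.75 + ν·Q^9.4·(L/(gh_f))^5.2]^0.04
LQ²/(gh_f) = 0.2256; L/(gh_f) = 6.887
Term 1 = ε^1.25·(…)^4.75 = 2.89×10^-10; Term 2 = ν·Q^9.4·(…)^5.2 = 1.04×10^-9
D = 0.66·(2.89×10^-10 + 1.04×10^-9)^0.04 = 0.2914 m = 291 mm
Check: V = 2.71 m/s, Re = 1.82×10^6, f = 0.01127, h_f = 33.0 m ≈ 33.6 m ✓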